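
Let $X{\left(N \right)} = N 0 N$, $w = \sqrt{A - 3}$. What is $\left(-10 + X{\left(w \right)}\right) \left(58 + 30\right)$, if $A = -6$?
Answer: $-880$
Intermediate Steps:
$w = 3 i$ ($w = \sqrt{-6 - 3} = \sqrt{-9} = 3 i \approx 3.0 i$)
$X{\left(N \right)} = 0$ ($X{\left(N \right)} = N 0 = 0$)
$\left(-10 + X{\left(w \right)}\right) \left(58 + 30\right) = \left(-10 + 0\right) \left(58 + 30\right) = \left(-10\right) 88 = -880$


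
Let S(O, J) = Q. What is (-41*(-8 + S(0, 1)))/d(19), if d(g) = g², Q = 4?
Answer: 164/361 ≈ 0.45429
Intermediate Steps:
S(O, J) = 4
(-41*(-8 + S(0, 1)))/d(19) = (-41*(-8 + 4))/(19²) = -41*(-4)/361 = 164*(1/361) = 164/361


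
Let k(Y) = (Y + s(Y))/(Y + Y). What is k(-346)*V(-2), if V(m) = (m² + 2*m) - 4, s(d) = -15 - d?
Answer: -15/173 ≈ -0.086705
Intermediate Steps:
V(m) = -4 + m² + 2*m
k(Y) = -15/(2*Y) (k(Y) = (Y + (-15 - Y))/(Y + Y) = -15*1/(2*Y) = -15/(2*Y))
k(-346)*V(-2) = (-15/2/(-346))*(-4 + (-2)² + 2*(-2)) = (-15/2*(-1/346))*(-4 + 4 - 4) = (15/692)*(-4) = -15/173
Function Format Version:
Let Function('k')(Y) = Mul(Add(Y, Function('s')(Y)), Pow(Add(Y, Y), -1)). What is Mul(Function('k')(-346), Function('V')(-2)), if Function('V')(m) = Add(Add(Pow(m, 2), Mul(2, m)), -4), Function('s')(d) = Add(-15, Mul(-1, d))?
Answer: Rational(-15, 173) ≈ -0.086705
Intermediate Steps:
Function('V')(m) = Add(-4, Pow(m, 2), Mul(2, m))
Function('k')(Y) = Mul(Rational(-15, 2), Pow(Y, -1)) (Function('k')(Y) = Mul(Add(Y, Add(-15, Mul(-1, Y))), Pow(Add(Y, Y), -1)) = Mul(-15, Pow(Mul(2, Y), -1)) = Mul(-15, Mul(Rational(1, 2), Pow(Y, -1))) = Mul(Rational(-15, 2), Pow(Y, -1)))
Mul(Function('k')(-346), Function('V')(-2)) = Mul(Mul(Rational(-15, 2), Pow(-346, -1)), Add(-4, Pow(-2, 2), Mul(2, -2))) = Mul(Mul(Rational(-15, 2), Rational(-1, 346)), Add(-4, 4, -4)) = Mul(Rational(15, 692), -4) = Rational(-15, 173)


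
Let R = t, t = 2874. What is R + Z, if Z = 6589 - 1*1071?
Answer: 8392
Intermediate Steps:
Z = 5518 (Z = 6589 - 1071 = 5518)
R = 2874
R + Z = 2874 + 5518 = 8392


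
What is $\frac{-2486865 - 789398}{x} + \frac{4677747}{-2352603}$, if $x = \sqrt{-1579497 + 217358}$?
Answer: $- \frac{1559249}{784201} + \frac{3276263 i \sqrt{1362139}}{1362139} \approx -1.9883 + 2807.2 i$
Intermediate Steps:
$x = i \sqrt{1362139}$ ($x = \sqrt{-1362139} = i \sqrt{1362139} \approx 1167.1 i$)
$\frac{-2486865 - 789398}{x} + \frac{4677747}{-2352603} = \frac{-2486865 - 789398}{i \sqrt{1362139}} + \frac{4677747}{-2352603} = - 3276263 \left(- \frac{i \sqrt{1362139}}{1362139}\right) + 4677747 \left(- \frac{1}{2352603}\right) = \frac{3276263 i \sqrt{1362139}}{1362139} - \frac{1559249}{784201} = - \frac{1559249}{784201} + \frac{3276263 i \sqrt{1362139}}{1362139}$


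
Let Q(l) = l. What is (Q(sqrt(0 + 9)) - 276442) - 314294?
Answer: -590733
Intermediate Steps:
(Q(sqrt(0 + 9)) - 276442) - 314294 = (sqrt(0 + 9) - 276442) - 314294 = (sqrt(9) - 276442) - 314294 = (3 - 276442) - 314294 = -276439 - 314294 = -590733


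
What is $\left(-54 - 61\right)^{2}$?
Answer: $13225$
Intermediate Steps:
$\left(-54 - 61\right)^{2} = \left(-115\right)^{2} = 13225$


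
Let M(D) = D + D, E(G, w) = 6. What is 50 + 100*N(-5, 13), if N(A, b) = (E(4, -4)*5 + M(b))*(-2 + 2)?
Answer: 50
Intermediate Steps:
M(D) = 2*D
N(A, b) = 0 (N(A, b) = (6*5 + 2*b)*(-2 + 2) = (30 + 2*b)*0 = 0)
50 + 100*N(-5, 13) = 50 + 100*0 = 50 + 0 = 50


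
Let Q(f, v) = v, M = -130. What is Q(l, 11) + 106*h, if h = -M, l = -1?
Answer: 13791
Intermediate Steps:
h = 130 (h = -1*(-130) = 130)
Q(l, 11) + 106*h = 11 + 106*130 = 11 + 13780 = 13791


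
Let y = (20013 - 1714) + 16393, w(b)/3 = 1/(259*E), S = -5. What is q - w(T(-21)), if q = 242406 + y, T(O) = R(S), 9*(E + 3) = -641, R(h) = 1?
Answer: 47941279203/173012 ≈ 2.7710e+5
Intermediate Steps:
E = -668/9 (E = -3 + (⅑)*(-641) = -3 - 641/9 = -668/9 ≈ -74.222)
T(O) = 1
w(b) = -27/173012 (w(b) = 3*(1/(259*(-668/9))) = 3*((1/259)*(-9/668)) = 3*(-9/173012) = -27/173012)
y = 34692 (y = 18299 + 16393 = 34692)
q = 277098 (q = 242406 + 34692 = 277098)
q - w(T(-21)) = 277098 - 1*(-27/173012) = 277098 + 27/173012 = 47941279203/173012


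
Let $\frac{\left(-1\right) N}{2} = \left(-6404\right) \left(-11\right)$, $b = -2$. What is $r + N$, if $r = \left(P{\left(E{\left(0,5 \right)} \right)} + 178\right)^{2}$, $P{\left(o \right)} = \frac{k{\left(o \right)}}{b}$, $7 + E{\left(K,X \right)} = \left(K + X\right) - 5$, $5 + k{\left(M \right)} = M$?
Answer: $-107032$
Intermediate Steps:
$k{\left(M \right)} = -5 + M$
$E{\left(K,X \right)} = -12 + K + X$ ($E{\left(K,X \right)} = -7 - \left(5 - K - X\right) = -7 + \left(-5 + K + X\right) = -12 + K + X$)
$N = -140888$ ($N = - 2 \left(\left(-6404\right) \left(-11\right)\right) = \left(-2\right) 70444 = -140888$)
$P{\left(o \right)} = \frac{5}{2} - \frac{o}{2}$ ($P{\left(o \right)} = \frac{-5 + o}{-2} = \left(-5 + o\right) \left(- \frac{1}{2}\right) = \frac{5}{2} - \frac{o}{2}$)
$r = 33856$ ($r = \left(\left(\frac{5}{2} - \frac{-12 + 0 + 5}{2}\right) + 178\right)^{2} = \left(\left(\frac{5}{2} - - \frac{7}{2}\right) + 178\right)^{2} = \left(\left(\frac{5}{2} + \frac{7}{2}\right) + 178\right)^{2} = \left(6 + 178\right)^{2} = 184^{2} = 33856$)
$r + N = 33856 - 140888 = -107032$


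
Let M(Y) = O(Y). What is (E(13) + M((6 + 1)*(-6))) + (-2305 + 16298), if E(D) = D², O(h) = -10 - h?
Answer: 14194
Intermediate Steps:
M(Y) = -10 - Y
(E(13) + M((6 + 1)*(-6))) + (-2305 + 16298) = (13² + (-10 - (6 + 1)*(-6))) + (-2305 + 16298) = (169 + (-10 - 7*(-6))) + 13993 = (169 + (-10 - 1*(-42))) + 13993 = (169 + (-10 + 42)) + 13993 = (169 + 32) + 13993 = 201 + 13993 = 14194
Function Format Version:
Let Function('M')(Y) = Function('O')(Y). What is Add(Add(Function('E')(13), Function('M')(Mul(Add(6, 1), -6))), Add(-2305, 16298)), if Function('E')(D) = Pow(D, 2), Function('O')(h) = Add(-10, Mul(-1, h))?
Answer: 14194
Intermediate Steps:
Function('M')(Y) = Add(-10, Mul(-1, Y))
Add(Add(Function('E')(13), Function('M')(Mul(Add(6, 1), -6))), Add(-2305, 16298)) = Add(Add(Pow(13, 2), Add(-10, Mul(-1, Mul(Add(6, 1), -6)))), Add(-2305, 16298)) = Add(Add(169, Add(-10, Mul(-1, Mul(7, -6)))), 13993) = Add(Add(169, Add(-10, Mul(-1, -42))), 13993) = Add(Add(169, Add(-10, 42)), 13993) = Add(Add(169, 32), 13993) = Add(201, 13993) = 14194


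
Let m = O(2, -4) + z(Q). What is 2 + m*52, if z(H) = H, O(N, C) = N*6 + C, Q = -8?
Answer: 2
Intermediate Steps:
O(N, C) = C + 6*N (O(N, C) = 6*N + C = C + 6*N)
m = 0 (m = (-4 + 6*2) - 8 = (-4 + 12) - 8 = 8 - 8 = 0)
2 + m*52 = 2 + 0*52 = 2 + 0 = 2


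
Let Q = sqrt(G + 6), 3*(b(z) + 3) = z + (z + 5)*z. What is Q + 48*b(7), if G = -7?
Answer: 1312 + I ≈ 1312.0 + 1.0*I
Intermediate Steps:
b(z) = -3 + z/3 + z*(5 + z)/3 (b(z) = -3 + (z + (z + 5)*z)/3 = -3 + (z + (5 + z)*z)/3 = -3 + (z + z*(5 + z))/3 = -3 + (z/3 + z*(5 + z)/3) = -3 + z/3 + z*(5 + z)/3)
Q = I (Q = sqrt(-7 + 6) = sqrt(-1) = I ≈ 1.0*I)
Q + 48*b(7) = I + 48*(-3 + 2*7 + (1/3)*7**2) = I + 48*(-3 + 14 + (1/3)*49) = I + 48*(-3 + 14 + 49/3) = I + 48*(82/3) = I + 1312 = 1312 + I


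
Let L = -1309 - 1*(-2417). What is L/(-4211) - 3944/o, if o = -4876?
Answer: 2801394/5133209 ≈ 0.54574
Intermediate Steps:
L = 1108 (L = -1309 + 2417 = 1108)
L/(-4211) - 3944/o = 1108/(-4211) - 3944/(-4876) = 1108*(-1/4211) - 3944*(-1/4876) = -1108/4211 + 986/1219 = 2801394/5133209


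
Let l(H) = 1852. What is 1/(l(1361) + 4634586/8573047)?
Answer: 8573047/15881917630 ≈ 0.00053980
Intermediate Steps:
1/(l(1361) + 4634586/8573047) = 1/(1852 + 4634586/8573047) = 1/(15881917630/8573047) = 8573047/15881917630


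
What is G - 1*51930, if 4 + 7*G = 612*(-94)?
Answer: -421042/7 ≈ -60149.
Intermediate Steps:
G = -57532/7 (G = -4/7 + (612*(-94))/7 = -4/7 + (⅐)*(-57528) = -4/7 - 57528/7 = -57532/7 ≈ -8218.9)
G - 1*51930 = -57532/7 - 1*51930 = -57532/7 - 51930 = -421042/7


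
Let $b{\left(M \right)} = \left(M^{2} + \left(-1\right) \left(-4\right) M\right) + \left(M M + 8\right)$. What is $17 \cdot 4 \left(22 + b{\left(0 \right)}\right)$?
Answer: $2040$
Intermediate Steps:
$b{\left(M \right)} = 8 + 2 M^{2} + 4 M$ ($b{\left(M \right)} = \left(M^{2} + 4 M\right) + \left(M^{2} + 8\right) = \left(M^{2} + 4 M\right) + \left(8 + M^{2}\right) = 8 + 2 M^{2} + 4 M$)
$17 \cdot 4 \left(22 + b{\left(0 \right)}\right) = 17 \cdot 4 \left(22 + \left(8 + 2 \cdot 0^{2} + 4 \cdot 0\right)\right) = 68 \left(22 + \left(8 + 2 \cdot 0 + 0\right)\right) = 68 \left(22 + \left(8 + 0 + 0\right)\right) = 68 \left(22 + 8\right) = 68 \cdot 30 = 2040$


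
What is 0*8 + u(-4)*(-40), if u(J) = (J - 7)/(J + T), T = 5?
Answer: 440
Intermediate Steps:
u(J) = (-7 + J)/(5 + J) (u(J) = (J - 7)/(J + 5) = (-7 + J)/(5 + J))
0*8 + u(-4)*(-40) = 0*8 + ((-7 - 4)/(5 - 4))*(-40) = 0 + (-11/1)*(-40) = 0 + (1*(-11))*(-40) = 0 - 11*(-40) = 0 + 440 = 440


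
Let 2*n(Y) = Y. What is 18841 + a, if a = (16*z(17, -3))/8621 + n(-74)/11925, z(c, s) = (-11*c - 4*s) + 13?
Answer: 1936925783848/102805425 ≈ 18841.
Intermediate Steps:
n(Y) = Y/2
z(c, s) = 13 - 11*c - 4*s
a = -31228577/102805425 (a = (16*(13 - 11*17 - 4*(-3)))/8621 + ((½)*(-74))/11925 = (16*(13 - 187 + 12))*(1/8621) - 37*1/11925 = (16*(-162))*(1/8621) - 37/11925 = -2592*1/8621 - 37/11925 = -2592/8621 - 37/11925 = -31228577/102805425 ≈ -0.30376)
18841 + a = 18841 - 31228577/102805425 = 1936925783848/102805425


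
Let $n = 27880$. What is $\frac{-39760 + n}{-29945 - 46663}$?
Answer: $\frac{165}{1064} \approx 0.15508$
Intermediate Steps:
$\frac{-39760 + n}{-29945 - 46663} = \frac{-39760 + 27880}{-29945 - 46663} = - \frac{11880}{-76608} = \left(-11880\right) \left(- \frac{1}{76608}\right) = \frac{165}{1064}$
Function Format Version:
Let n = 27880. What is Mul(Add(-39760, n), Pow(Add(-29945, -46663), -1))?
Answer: Rational(165, 1064) ≈ 0.15508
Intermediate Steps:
Mul(Add(-39760, n), Pow(Add(-29945, -46663), -1)) = Mul(Add(-39760, 27880), Pow(Add(-29945, -46663), -1)) = Mul(-11880, Pow(-76608, -1)) = Mul(-11880, Rational(-1, 76608)) = Rational(165, 1064)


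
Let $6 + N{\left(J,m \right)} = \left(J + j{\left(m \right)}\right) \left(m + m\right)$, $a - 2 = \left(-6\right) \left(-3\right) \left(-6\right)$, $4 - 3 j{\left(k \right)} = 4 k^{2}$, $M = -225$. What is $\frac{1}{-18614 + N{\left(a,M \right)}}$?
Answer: $\frac{1}{30403480} \approx 3.2891 \cdot 10^{-8}$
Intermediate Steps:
$j{\left(k \right)} = \frac{4}{3} - \frac{4 k^{2}}{3}$
$a = -106$ ($a = 2 + \left(-6\right) \left(-3\right) \left(-6\right) = 2 + 18 \left(-6\right) = 2 - 108 = -106$)
$N{\left(J,m \right)} = -6 + 2 m \left(\frac{4}{3} + J - \frac{4 m^{2}}{3}\right)$ ($N{\left(J,m \right)} = -6 + \left(J - \left(- \frac{4}{3} + \frac{4 m^{2}}{3}\right)\right) \left(m + m\right) = -6 + \left(\frac{4}{3} + J - \frac{4 m^{2}}{3}\right) 2 m = -6 + 2 m \left(\frac{4}{3} + J - \frac{4 m^{2}}{3}\right)$)
$\frac{1}{-18614 + N{\left(a,M \right)}} = \frac{1}{-18614 - \left(6 - 47700 - 600 \left(-1 + \left(-225\right)^{2}\right)\right)} = \frac{1}{-18614 - \left(-47694 - 600 \left(-1 + 50625\right)\right)} = \frac{1}{-18614 - \left(-47694 - 30374400\right)} = \frac{1}{-18614 + \left(-6 + 47700 + 30374400\right)} = \frac{1}{-18614 + 30422094} = \frac{1}{30403480}$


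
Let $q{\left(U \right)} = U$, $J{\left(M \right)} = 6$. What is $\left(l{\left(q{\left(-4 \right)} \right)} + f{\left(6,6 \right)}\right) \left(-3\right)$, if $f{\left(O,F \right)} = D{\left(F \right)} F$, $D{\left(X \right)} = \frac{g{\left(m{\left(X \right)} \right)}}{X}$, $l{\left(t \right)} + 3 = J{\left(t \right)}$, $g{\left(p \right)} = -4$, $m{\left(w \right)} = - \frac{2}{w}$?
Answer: $3$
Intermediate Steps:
$l{\left(t \right)} = 3$ ($l{\left(t \right)} = -3 + 6 = 3$)
$D{\left(X \right)} = - \frac{4}{X}$
$f{\left(O,F \right)} = -4$ ($f{\left(O,F \right)} = - \frac{4}{F} F = -4$)
$\left(l{\left(q{\left(-4 \right)} \right)} + f{\left(6,6 \right)}\right) \left(-3\right) = \left(3 - 4\right) \left(-3\right) = \left(-1\right) \left(-3\right) = 3$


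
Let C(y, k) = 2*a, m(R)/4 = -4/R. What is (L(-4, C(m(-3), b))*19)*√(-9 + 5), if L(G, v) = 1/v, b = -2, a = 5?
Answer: 19*I/5 ≈ 3.8*I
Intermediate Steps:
m(R) = -16/R (m(R) = 4*(-4/R) = -16/R)
C(y, k) = 10 (C(y, k) = 2*5 = 10)
(L(-4, C(m(-3), b))*19)*√(-9 + 5) = (19/10)*√(-9 + 5) = ((⅒)*19)*√(-4) = 19*(2*I)/10 = 19*I/5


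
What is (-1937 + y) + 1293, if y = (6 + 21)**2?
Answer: 85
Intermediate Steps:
y = 729 (y = 27**2 = 729)
(-1937 + y) + 1293 = (-1937 + 729) + 1293 = -1208 + 1293 = 85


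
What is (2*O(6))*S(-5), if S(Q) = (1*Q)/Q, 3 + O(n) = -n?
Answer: -18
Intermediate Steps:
O(n) = -3 - n
S(Q) = 1 (S(Q) = Q/Q = 1)
(2*O(6))*S(-5) = (2*(-3 - 1*6))*1 = (2*(-3 - 6))*1 = (2*(-9))*1 = -18*1 = -18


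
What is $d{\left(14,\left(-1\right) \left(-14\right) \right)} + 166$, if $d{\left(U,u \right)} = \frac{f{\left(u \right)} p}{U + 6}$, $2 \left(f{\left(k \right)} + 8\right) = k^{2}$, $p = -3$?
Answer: $\frac{305}{2} \approx 152.5$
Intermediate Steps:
$f{\left(k \right)} = -8 + \frac{k^{2}}{2}$
$d{\left(U,u \right)} = \frac{24 - \frac{3 u^{2}}{2}}{6 + U}$ ($d{\left(U,u \right)} = \frac{\left(-8 + \frac{u^{2}}{2}\right) \left(-3\right)}{U + 6} = \frac{24 - \frac{3 u^{2}}{2}}{6 + U}$)
$d{\left(14,\left(-1\right) \left(-14\right) \right)} + 166 = \frac{3 \left(16 - \left(\left(-1\right) \left(-14\right)\right)^{2}\right)}{2 \left(6 + 14\right)} + 166 = \frac{3 \left(16 - 14^{2}\right)}{2 \cdot 20} + 166 = \frac{3}{2} \cdot \frac{1}{20} \left(16 - 196\right) + 166 = \frac{3}{2} \cdot \frac{1}{20} \left(-180\right) + 166 = - \frac{27}{2} + 166 = \frac{305}{2}$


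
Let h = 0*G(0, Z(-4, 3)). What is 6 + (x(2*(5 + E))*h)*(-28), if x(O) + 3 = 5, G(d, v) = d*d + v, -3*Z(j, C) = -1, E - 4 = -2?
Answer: 6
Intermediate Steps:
E = 2 (E = 4 - 2 = 2)
Z(j, C) = 1/3 (Z(j, C) = -1/3*(-1) = 1/3)
G(d, v) = v + d**2 (G(d, v) = d**2 + v = v + d**2)
x(O) = 2 (x(O) = -3 + 5 = 2)
h = 0 (h = 0*(1/3 + 0**2) = 0*(1/3 + 0) = 0*(1/3) = 0)
6 + (x(2*(5 + E))*h)*(-28) = 6 + (2*0)*(-28) = 6 + 0*(-28) = 6 + 0 = 6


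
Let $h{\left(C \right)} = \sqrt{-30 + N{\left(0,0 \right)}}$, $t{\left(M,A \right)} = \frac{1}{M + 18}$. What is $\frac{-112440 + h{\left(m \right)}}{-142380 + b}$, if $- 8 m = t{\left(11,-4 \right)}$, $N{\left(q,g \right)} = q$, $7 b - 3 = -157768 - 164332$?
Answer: $\frac{787080}{1318757} - \frac{7 i \sqrt{30}}{1318757} \approx 0.59684 - 2.9073 \cdot 10^{-5} i$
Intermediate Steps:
$b = - \frac{322097}{7}$ ($b = \frac{3}{7} + \frac{-157768 - 164332}{7} = \frac{3}{7} + \frac{1}{7} \left(-322100\right) = \frac{3}{7} - \frac{322100}{7} = - \frac{322097}{7} \approx -46014.0$)
$t{\left(M,A \right)} = \frac{1}{18 + M}$
$m = - \frac{1}{232}$ ($m = - \frac{1}{8 \left(18 + 11\right)} = - \frac{1}{8 \cdot 29} = \left(- \frac{1}{8}\right) \frac{1}{29} = - \frac{1}{232} \approx -0.0043103$)
$h{\left(C \right)} = i \sqrt{30}$ ($h{\left(C \right)} = \sqrt{-30 + 0} = \sqrt{-30} = i \sqrt{30}$)
$\frac{-112440 + h{\left(m \right)}}{-142380 + b} = \frac{-112440 + i \sqrt{30}}{-142380 - \frac{322097}{7}} = \frac{-112440 + i \sqrt{30}}{- \frac{1318757}{7}} = \left(-112440 + i \sqrt{30}\right) \left(- \frac{7}{1318757}\right) = \frac{787080}{1318757} - \frac{7 i \sqrt{30}}{1318757}$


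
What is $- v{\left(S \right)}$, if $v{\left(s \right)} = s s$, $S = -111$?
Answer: $-12321$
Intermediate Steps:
$v{\left(s \right)} = s^{2}$
$- v{\left(S \right)} = - \left(-111\right)^{2} = \left(-1\right) 12321 = -12321$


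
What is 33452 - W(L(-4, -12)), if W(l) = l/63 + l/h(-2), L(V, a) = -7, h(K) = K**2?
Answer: 1204339/36 ≈ 33454.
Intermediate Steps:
W(l) = 67*l/252 (W(l) = l/63 + l/((-2)**2) = l*(1/63) + l/4 = l/63 + l*(1/4) = l/63 + l/4 = 67*l/252)
33452 - W(L(-4, -12)) = 33452 - 67*(-7)/252 = 33452 - 1*(-67/36) = 33452 + 67/36 = 1204339/36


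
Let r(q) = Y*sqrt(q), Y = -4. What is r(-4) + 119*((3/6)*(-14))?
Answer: -833 - 8*I ≈ -833.0 - 8.0*I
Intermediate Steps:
r(q) = -4*sqrt(q)
r(-4) + 119*((3/6)*(-14)) = -8*I + 119*((3/6)*(-14)) = -8*I + 119*((3*(1/6))*(-14)) = -8*I + 119*((1/2)*(-14)) = -8*I + 119*(-7) = -8*I - 833 = -833 - 8*I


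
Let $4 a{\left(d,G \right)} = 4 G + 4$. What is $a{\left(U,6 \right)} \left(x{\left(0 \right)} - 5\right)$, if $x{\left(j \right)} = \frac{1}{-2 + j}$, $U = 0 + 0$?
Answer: $- \frac{77}{2} \approx -38.5$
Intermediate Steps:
$U = 0$
$a{\left(d,G \right)} = 1 + G$ ($a{\left(d,G \right)} = \frac{4 G + 4}{4} = \frac{4 + 4 G}{4} = 1 + G$)
$a{\left(U,6 \right)} \left(x{\left(0 \right)} - 5\right) = \left(1 + 6\right) \left(\frac{1}{-2 + 0} - 5\right) = 7 \left(\frac{1}{-2} - 5\right) = 7 \left(- \frac{1}{2} - 5\right) = 7 \left(- \frac{11}{2}\right) = - \frac{77}{2}$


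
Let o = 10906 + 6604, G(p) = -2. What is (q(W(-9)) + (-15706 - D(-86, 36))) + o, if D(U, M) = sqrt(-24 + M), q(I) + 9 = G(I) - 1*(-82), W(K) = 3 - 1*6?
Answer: 1875 - 2*sqrt(3) ≈ 1871.5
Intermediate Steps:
W(K) = -3 (W(K) = 3 - 6 = -3)
q(I) = 71 (q(I) = -9 + (-2 - 1*(-82)) = -9 + (-2 + 82) = -9 + 80 = 71)
o = 17510
(q(W(-9)) + (-15706 - D(-86, 36))) + o = (71 + (-15706 - sqrt(-24 + 36))) + 17510 = (71 + (-15706 - sqrt(12))) + 17510 = (71 + (-15706 - 2*sqrt(3))) + 17510 = (-15635 - 2*sqrt(3)) + 17510 = 1875 - 2*sqrt(3)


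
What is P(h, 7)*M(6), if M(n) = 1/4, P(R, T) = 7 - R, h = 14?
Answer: -7/4 ≈ -1.7500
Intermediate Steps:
M(n) = ¼
P(h, 7)*M(6) = (7 - 1*14)*(¼) = (7 - 14)*(¼) = -7*¼ = -7/4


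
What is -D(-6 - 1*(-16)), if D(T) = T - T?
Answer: 0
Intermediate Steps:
D(T) = 0
-D(-6 - 1*(-16)) = -1*0 = 0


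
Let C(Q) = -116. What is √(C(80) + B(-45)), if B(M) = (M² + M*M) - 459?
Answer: 5*√139 ≈ 58.949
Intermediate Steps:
B(M) = -459 + 2*M² (B(M) = (M² + M²) - 459 = 2*M² - 459 = -459 + 2*M²)
√(C(80) + B(-45)) = √(-116 + (-459 + 2*(-45)²)) = √(-116 + (-459 + 2*2025)) = √(-116 + (-459 + 4050)) = √(-116 + 3591) = √3475 = 5*√139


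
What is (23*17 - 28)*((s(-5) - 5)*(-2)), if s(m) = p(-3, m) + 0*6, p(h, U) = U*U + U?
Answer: -10890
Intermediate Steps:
p(h, U) = U + U**2 (p(h, U) = U**2 + U = U + U**2)
s(m) = m*(1 + m) (s(m) = m*(1 + m) + 0*6 = m*(1 + m) + 0 = m*(1 + m))
(23*17 - 28)*((s(-5) - 5)*(-2)) = (23*17 - 28)*((-5*(1 - 5) - 5)*(-2)) = (391 - 28)*((-5*(-4) - 5)*(-2)) = 363*((20 - 5)*(-2)) = 363*(15*(-2)) = 363*(-30) = -10890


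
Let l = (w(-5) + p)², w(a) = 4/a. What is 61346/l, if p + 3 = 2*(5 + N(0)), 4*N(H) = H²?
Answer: 1533650/961 ≈ 1595.9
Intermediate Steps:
N(H) = H²/4
p = 7 (p = -3 + 2*(5 + (¼)*0²) = -3 + 2*(5 + (¼)*0) = -3 + 2*(5 + 0) = -3 + 2*5 = -3 + 10 = 7)
l = 961/25 (l = (4/(-5) + 7)² = (4*(-⅕) + 7)² = (-⅘ + 7)² = (31/5)² = 961/25 ≈ 38.440)
61346/l = 61346/(961/25) = 61346*(25/961) = 1533650/961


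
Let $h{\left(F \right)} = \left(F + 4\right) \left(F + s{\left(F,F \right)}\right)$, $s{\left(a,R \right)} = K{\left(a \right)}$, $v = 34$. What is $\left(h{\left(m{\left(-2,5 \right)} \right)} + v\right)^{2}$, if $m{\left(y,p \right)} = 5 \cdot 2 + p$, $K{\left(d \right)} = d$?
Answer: $364816$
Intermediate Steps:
$m{\left(y,p \right)} = 10 + p$
$s{\left(a,R \right)} = a$
$h{\left(F \right)} = 2 F \left(4 + F\right)$ ($h{\left(F \right)} = \left(F + 4\right) \left(F + F\right) = \left(4 + F\right) 2 F = 2 F \left(4 + F\right)$)
$\left(h{\left(m{\left(-2,5 \right)} \right)} + v\right)^{2} = \left(2 \left(10 + 5\right) \left(4 + \left(10 + 5\right)\right) + 34\right)^{2} = \left(2 \cdot 15 \left(4 + 15\right) + 34\right)^{2} = \left(2 \cdot 15 \cdot 19 + 34\right)^{2} = \left(570 + 34\right)^{2} = 604^{2} = 364816$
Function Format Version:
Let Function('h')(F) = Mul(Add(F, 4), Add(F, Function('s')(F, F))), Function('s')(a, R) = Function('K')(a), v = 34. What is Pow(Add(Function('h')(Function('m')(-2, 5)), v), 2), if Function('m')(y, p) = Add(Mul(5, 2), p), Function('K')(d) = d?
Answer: 364816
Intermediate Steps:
Function('m')(y, p) = Add(10, p)
Function('s')(a, R) = a
Function('h')(F) = Mul(2, F, Add(4, F)) (Function('h')(F) = Mul(Add(F, 4), Add(F, F)) = Mul(Add(4, F), Mul(2, F)) = Mul(2, F, Add(4, F)))
Pow(Add(Function('h')(Function('m')(-2, 5)), v), 2) = Pow(Add(Mul(2, Add(10, 5), Add(4, Add(10, 5))), 34), 2) = Pow(Add(Mul(2, 15, Add(4, 15)), 34), 2) = Pow(Add(Mul(2, 15, 19), 34), 2) = Pow(Add(570, 34), 2) = Pow(604, 2) = 364816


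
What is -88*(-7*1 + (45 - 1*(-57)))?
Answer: -8360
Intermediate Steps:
-88*(-7*1 + (45 - 1*(-57))) = -88*(-7 + (45 + 57)) = -88*(-7 + 102) = -88*95 = -8360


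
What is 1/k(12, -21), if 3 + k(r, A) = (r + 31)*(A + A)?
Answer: -1/1809 ≈ -0.00055279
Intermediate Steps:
k(r, A) = -3 + 2*A*(31 + r) (k(r, A) = -3 + (r + 31)*(A + A) = -3 + (31 + r)*(2*A) = -3 + 2*A*(31 + r))
1/k(12, -21) = 1/(-3 + 62*(-21) + 2*(-21)*12) = 1/(-3 - 1302 - 504) = 1/(-1809) = -1/1809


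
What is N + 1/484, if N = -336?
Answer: -162623/484 ≈ -336.00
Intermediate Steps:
N + 1/484 = -336 + 1/484 = -162623/484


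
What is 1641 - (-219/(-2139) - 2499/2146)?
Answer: 2512515947/1530098 ≈ 1642.1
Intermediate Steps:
1641 - (-219/(-2139) - 2499/2146) = 1641 - (-219*(-1/2139) - 2499*1/2146) = 1641 - (73/713 - 2499/2146) = 1641 - 1*(-1625129/1530098) = 1641 + 1625129/1530098 = 2512515947/1530098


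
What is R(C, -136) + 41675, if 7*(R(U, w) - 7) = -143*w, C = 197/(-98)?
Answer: 311222/7 ≈ 44460.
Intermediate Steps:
C = -197/98 (C = 197*(-1/98) = -197/98 ≈ -2.0102)
R(U, w) = 7 - 143*w/7 (R(U, w) = 7 + (-143*w)/7 = 7 - 143*w/7)
R(C, -136) + 41675 = (7 - 143/7*(-136)) + 41675 = (7 + 19448/7) + 41675 = 19497/7 + 41675 = 311222/7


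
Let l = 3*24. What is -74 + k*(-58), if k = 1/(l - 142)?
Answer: -2561/35 ≈ -73.171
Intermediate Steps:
l = 72
k = -1/70 (k = 1/(72 - 142) = 1/(-70) = -1/70 ≈ -0.014286)
-74 + k*(-58) = -74 - 1/70*(-58) = -74 + 29/35 = -2561/35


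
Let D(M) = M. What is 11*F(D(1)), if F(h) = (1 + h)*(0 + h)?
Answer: 22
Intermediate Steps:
F(h) = h*(1 + h) (F(h) = (1 + h)*h = h*(1 + h))
11*F(D(1)) = 11*(1*(1 + 1)) = 11*(1*2) = 11*2 = 22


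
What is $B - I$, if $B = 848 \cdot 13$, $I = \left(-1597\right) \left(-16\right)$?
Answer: $-14528$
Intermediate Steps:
$I = 25552$
$B = 11024$
$B - I = 11024 - 25552 = -14528$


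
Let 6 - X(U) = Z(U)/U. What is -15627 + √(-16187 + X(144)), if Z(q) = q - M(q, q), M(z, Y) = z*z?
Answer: -15627 + 27*I*√22 ≈ -15627.0 + 126.64*I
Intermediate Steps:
M(z, Y) = z²
Z(q) = q - q²
X(U) = 5 + U (X(U) = 6 - U*(1 - U)/U = 6 - (1 - U) = 6 + (-1 + U) = 5 + U)
-15627 + √(-16187 + X(144)) = -15627 + √(-16187 + (5 + 144)) = -15627 + √(-16187 + 149) = -15627 + √(-16038) = -15627 + 27*I*√22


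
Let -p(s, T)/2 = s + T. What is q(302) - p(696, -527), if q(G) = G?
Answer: 640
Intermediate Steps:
p(s, T) = -2*T - 2*s (p(s, T) = -2*(s + T) = -2*(T + s) = -2*T - 2*s)
q(302) - p(696, -527) = 302 - (-2*(-527) - 2*696) = 302 - (1054 - 1392) = 302 - 1*(-338) = 302 + 338 = 640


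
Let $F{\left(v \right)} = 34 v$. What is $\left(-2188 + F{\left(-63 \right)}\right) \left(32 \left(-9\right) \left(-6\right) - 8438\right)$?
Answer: $29054300$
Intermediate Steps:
$\left(-2188 + F{\left(-63 \right)}\right) \left(32 \left(-9\right) \left(-6\right) - 8438\right) = \left(-2188 + 34 \left(-63\right)\right) \left(32 \left(-9\right) \left(-6\right) - 8438\right) = \left(-2188 - 2142\right) \left(\left(-288\right) \left(-6\right) - 8438\right) = - 4330 \left(1728 - 8438\right) = \left(-4330\right) \left(-6710\right) = 29054300$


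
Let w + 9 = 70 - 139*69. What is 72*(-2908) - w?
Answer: -199846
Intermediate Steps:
w = -9530 (w = -9 + (70 - 139*69) = -9 + (70 - 9591) = -9 - 9521 = -9530)
72*(-2908) - w = 72*(-2908) - 1*(-9530) = -209376 + 9530 = -199846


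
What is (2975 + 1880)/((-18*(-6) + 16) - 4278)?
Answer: -4855/4154 ≈ -1.1688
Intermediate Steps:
(2975 + 1880)/((-18*(-6) + 16) - 4278) = 4855/((108 + 16) - 4278) = 4855/(124 - 4278) = 4855/(-4154) = 4855*(-1/4154) = -4855/4154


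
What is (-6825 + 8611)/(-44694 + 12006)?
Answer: -893/16344 ≈ -0.054638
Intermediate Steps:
(-6825 + 8611)/(-44694 + 12006) = 1786/(-32688) = 1786*(-1/32688) = -893/16344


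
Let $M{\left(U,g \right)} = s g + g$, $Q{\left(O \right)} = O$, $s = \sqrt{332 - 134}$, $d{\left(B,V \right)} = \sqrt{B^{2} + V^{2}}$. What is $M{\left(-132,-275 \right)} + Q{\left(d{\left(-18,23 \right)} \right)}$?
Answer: $-275 + \sqrt{853} - 825 \sqrt{22} \approx -4115.4$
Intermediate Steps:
$s = 3 \sqrt{22}$ ($s = \sqrt{332 - 134} = \sqrt{198} = 3 \sqrt{22} \approx 14.071$)
$M{\left(U,g \right)} = g + 3 g \sqrt{22}$ ($M{\left(U,g \right)} = 3 \sqrt{22} g + g = 3 g \sqrt{22} + g = g + 3 g \sqrt{22}$)
$M{\left(-132,-275 \right)} + Q{\left(d{\left(-18,23 \right)} \right)} = - 275 \left(1 + 3 \sqrt{22}\right) + \sqrt{\left(-18\right)^{2} + 23^{2}} = \left(-275 - 825 \sqrt{22}\right) + \sqrt{324 + 529} = \left(-275 - 825 \sqrt{22}\right) + \sqrt{853} = -275 + \sqrt{853} - 825 \sqrt{22}$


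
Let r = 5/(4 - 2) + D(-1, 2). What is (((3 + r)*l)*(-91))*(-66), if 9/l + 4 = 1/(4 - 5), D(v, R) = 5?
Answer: -567567/5 ≈ -1.1351e+5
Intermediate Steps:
r = 15/2 (r = 5/(4 - 2) + 5 = 5/2 + 5 = 15/2 ≈ 7.5000)
l = -9/5 (l = 9/(-4 + 1/(4 - 5)) = 9/(-4 + 1/(-1)) = 9/(-4 - 1) = 9/(-5) = 9*(-1/5) = -9/5 ≈ -1.8000)
(((3 + r)*l)*(-91))*(-66) = (((3 + 15/2)*(-9/5))*(-91))*(-66) = (((21/2)*(-9/5))*(-91))*(-66) = -189/10*(-91)*(-66) = (17199/10)*(-66) = -567567/5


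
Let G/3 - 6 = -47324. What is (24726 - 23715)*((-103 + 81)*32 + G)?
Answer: -144227238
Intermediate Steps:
G = -141954 (G = 18 + 3*(-47324) = 18 - 141972 = -141954)
(24726 - 23715)*((-103 + 81)*32 + G) = (24726 - 23715)*((-103 + 81)*32 - 141954) = 1011*(-22*32 - 141954) = 1011*(-704 - 141954) = 1011*(-142658) = -144227238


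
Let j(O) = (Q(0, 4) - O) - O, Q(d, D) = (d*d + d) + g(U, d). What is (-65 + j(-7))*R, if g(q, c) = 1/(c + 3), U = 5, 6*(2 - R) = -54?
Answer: -1672/3 ≈ -557.33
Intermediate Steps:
R = 11 (R = 2 - ⅙*(-54) = 2 + 9 = 11)
g(q, c) = 1/(3 + c)
Q(d, D) = d + d² + 1/(3 + d) (Q(d, D) = (d*d + d) + 1/(3 + d) = (d² + d) + 1/(3 + d) = (d + d²) + 1/(3 + d) = d + d² + 1/(3 + d))
j(O) = ⅓ - 2*O (j(O) = ((1 + 0*(1 + 0)*(3 + 0))/(3 + 0) - O) - O = ((1 + 0*1*3)/3 - O) - O = ((1 + 0)/3 - O) - O = ((⅓)*1 - O) - O = (⅓ - O) - O = ⅓ - 2*O)
(-65 + j(-7))*R = (-65 + (⅓ - 2*(-7)))*11 = (-65 + (⅓ + 14))*11 = (-65 + 43/3)*11 = -152/3*11 = -1672/3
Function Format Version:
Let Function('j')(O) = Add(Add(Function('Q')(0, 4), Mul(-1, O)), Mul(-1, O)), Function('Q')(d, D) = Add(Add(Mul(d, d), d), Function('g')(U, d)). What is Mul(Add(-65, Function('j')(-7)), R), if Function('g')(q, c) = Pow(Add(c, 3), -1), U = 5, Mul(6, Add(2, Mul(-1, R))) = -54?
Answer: Rational(-1672, 3) ≈ -557.33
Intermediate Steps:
R = 11 (R = Add(2, Mul(Rational(-1, 6), -54)) = Add(2, 9) = 11)
Function('g')(q, c) = Pow(Add(3, c), -1)
Function('Q')(d, D) = Add(d, Pow(d, 2), Pow(Add(3, d), -1)) (Function('Q')(d, D) = Add(Add(Mul(d, d), d), Pow(Add(3, d), -1)) = Add(Add(Pow(d, 2), d), Pow(Add(3, d), -1)) = Add(Add(d, Pow(d, 2)), Pow(Add(3, d), -1)) = Add(d, Pow(d, 2), Pow(Add(3, d), -1)))
Function('j')(O) = Add(Rational(1, 3), Mul(-2, O)) (Function('j')(O) = Add(Add(Mul(Pow(Add(3, 0), -1), Add(1, Mul(0, Add(1, 0), Add(3, 0)))), Mul(-1, O)), Mul(-1, O)) = Add(Add(Mul(Pow(3, -1), Add(1, Mul(0, 1, 3))), Mul(-1, O)), Mul(-1, O)) = Add(Add(Mul(Rational(1, 3), Add(1, 0)), Mul(-1, O)), Mul(-1, O)) = Add(Add(Mul(Rational(1, 3), 1), Mul(-1, O)), Mul(-1, O)) = Add(Add(Rational(1, 3), Mul(-1, O)), Mul(-1, O)) = Add(Rational(1, 3), Mul(-2, O)))
Mul(Add(-65, Function('j')(-7)), R) = Mul(Add(-65, Add(Rational(1, 3), Mul(-2, -7))), 11) = Mul(Add(-65, Add(Rational(1, 3), 14)), 11) = Mul(Add(-65, Rational(43, 3)), 11) = Mul(Rational(-152, 3), 11) = Rational(-1672, 3)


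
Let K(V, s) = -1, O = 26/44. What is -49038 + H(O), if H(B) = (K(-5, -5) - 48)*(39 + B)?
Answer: -1121515/22 ≈ -50978.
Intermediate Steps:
O = 13/22 (O = 26*(1/44) = 13/22 ≈ 0.59091)
H(B) = -1911 - 49*B (H(B) = (-1 - 48)*(39 + B) = -49*(39 + B) = -1911 - 49*B)
-49038 + H(O) = -49038 + (-1911 - 49*13/22) = -49038 + (-1911 - 637/22) = -49038 - 42679/22 = -1121515/22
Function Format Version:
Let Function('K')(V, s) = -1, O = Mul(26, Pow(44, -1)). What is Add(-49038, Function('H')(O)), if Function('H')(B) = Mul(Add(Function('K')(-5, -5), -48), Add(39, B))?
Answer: Rational(-1121515, 22) ≈ -50978.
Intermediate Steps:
O = Rational(13, 22) (O = Mul(26, Rational(1, 44)) = Rational(13, 22) ≈ 0.59091)
Function('H')(B) = Add(-1911, Mul(-49, B)) (Function('H')(B) = Mul(Add(-1, -48), Add(39, B)) = Mul(-49, Add(39, B)) = Add(-1911, Mul(-49, B)))
Add(-49038, Function('H')(O)) = Add(-49038, Add(-1911, Mul(-49, Rational(13, 22)))) = Add(-49038, Add(-1911, Rational(-637, 22))) = Add(-49038, Rational(-42679, 22)) = Rational(-1121515, 22)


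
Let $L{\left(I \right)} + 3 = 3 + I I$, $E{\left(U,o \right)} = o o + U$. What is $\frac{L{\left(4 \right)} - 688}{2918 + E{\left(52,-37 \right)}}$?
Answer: $- \frac{672}{4339} \approx -0.15487$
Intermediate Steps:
$E{\left(U,o \right)} = U + o^{2}$ ($E{\left(U,o \right)} = o^{2} + U = U + o^{2}$)
$L{\left(I \right)} = I^{2}$ ($L{\left(I \right)} = -3 + \left(3 + I I\right) = -3 + \left(3 + I^{2}\right) = I^{2}$)
$\frac{L{\left(4 \right)} - 688}{2918 + E{\left(52,-37 \right)}} = \frac{4^{2} - 688}{2918 + \left(52 + \left(-37\right)^{2}\right)} = \frac{16 - 688}{2918 + \left(52 + 1369\right)} = - \frac{672}{2918 + 1421} = - \frac{672}{4339}$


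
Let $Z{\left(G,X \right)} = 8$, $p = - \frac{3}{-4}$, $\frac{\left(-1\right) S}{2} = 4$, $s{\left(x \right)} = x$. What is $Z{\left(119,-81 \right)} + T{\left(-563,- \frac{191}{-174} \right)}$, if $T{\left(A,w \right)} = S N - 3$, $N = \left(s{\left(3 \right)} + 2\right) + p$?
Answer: $-41$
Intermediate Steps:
$S = -8$ ($S = \left(-2\right) 4 = -8$)
$p = \frac{3}{4}$ ($p = \left(-3\right) \left(- \frac{1}{4}\right) = \frac{3}{4} \approx 0.75$)
$N = \frac{23}{4}$ ($N = \left(3 + 2\right) + \frac{3}{4} = 5 + \frac{3}{4} = \frac{23}{4} \approx 5.75$)
$T{\left(A,w \right)} = -49$ ($T{\left(A,w \right)} = \left(-8\right) \frac{23}{4} - 3 = -46 - 3 = -49$)
$Z{\left(119,-81 \right)} + T{\left(-563,- \frac{191}{-174} \right)} = 8 - 49 = -41$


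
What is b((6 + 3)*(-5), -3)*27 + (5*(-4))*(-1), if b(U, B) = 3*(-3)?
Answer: -223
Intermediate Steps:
b(U, B) = -9
b((6 + 3)*(-5), -3)*27 + (5*(-4))*(-1) = -9*27 + (5*(-4))*(-1) = -243 - 20*(-1) = -243 + 20 = -223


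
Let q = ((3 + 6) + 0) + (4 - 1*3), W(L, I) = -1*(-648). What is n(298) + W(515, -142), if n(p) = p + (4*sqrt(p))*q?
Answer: 946 + 40*sqrt(298) ≈ 1636.5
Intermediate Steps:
W(L, I) = 648
q = 10 (q = (9 + 0) + (4 - 3) = 9 + 1 = 10)
n(p) = p + 40*sqrt(p) (n(p) = p + (4*sqrt(p))*10 = p + 40*sqrt(p))
n(298) + W(515, -142) = (298 + 40*sqrt(298)) + 648 = 946 + 40*sqrt(298)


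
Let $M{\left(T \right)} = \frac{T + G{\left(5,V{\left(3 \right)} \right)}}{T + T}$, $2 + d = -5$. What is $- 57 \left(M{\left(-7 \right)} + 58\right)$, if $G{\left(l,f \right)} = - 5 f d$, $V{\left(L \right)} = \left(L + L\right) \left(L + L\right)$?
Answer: $\frac{3591}{2} \approx 1795.5$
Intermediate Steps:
$d = -7$ ($d = -2 - 5 = -7$)
$V{\left(L \right)} = 4 L^{2}$ ($V{\left(L \right)} = 2 L 2 L = 4 L^{2}$)
$G{\left(l,f \right)} = 35 f$ ($G{\left(l,f \right)} = - 5 f \left(-7\right) = 35 f$)
$M{\left(T \right)} = \frac{1260 + T}{2 T}$ ($M{\left(T \right)} = \frac{T + 35 \cdot 4 \cdot 3^{2}}{T + T} = \frac{T + 35 \cdot 4 \cdot 9}{2 T} = \left(T + 35 \cdot 36\right) \frac{1}{2 T} = \left(T + 1260\right) \frac{1}{2 T} = \left(1260 + T\right) \frac{1}{2 T} = \frac{1260 + T}{2 T}$)
$- 57 \left(M{\left(-7 \right)} + 58\right) = - 57 \left(\frac{1260 - 7}{2 \left(-7\right)} + 58\right) = - 57 \left(\frac{1}{2} \left(- \frac{1}{7}\right) 1253 + 58\right) = - 57 \left(- \frac{179}{2} + 58\right) = \left(-57\right) \left(- \frac{63}{2}\right) = \frac{3591}{2}$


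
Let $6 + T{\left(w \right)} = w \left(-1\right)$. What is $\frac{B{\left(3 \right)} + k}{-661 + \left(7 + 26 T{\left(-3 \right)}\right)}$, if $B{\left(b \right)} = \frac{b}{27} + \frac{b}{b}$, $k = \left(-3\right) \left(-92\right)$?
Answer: $- \frac{1247}{3294} \approx -0.37857$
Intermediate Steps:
$k = 276$
$T{\left(w \right)} = -6 - w$ ($T{\left(w \right)} = -6 + w \left(-1\right) = -6 - w$)
$B{\left(b \right)} = 1 + \frac{b}{27}$ ($B{\left(b \right)} = b \frac{1}{27} + 1 = \frac{b}{27} + 1 = 1 + \frac{b}{27}$)
$\frac{B{\left(3 \right)} + k}{-661 + \left(7 + 26 T{\left(-3 \right)}\right)} = \frac{\left(1 + \frac{1}{27} \cdot 3\right) + 276}{-661 + \left(7 + 26 \left(-6 - -3\right)\right)} = \frac{\left(1 + \frac{1}{9}\right) + 276}{-661 + \left(7 + 26 \left(-6 + 3\right)\right)} = \frac{\frac{10}{9} + 276}{-661 + \left(7 + 26 \left(-3\right)\right)} = \frac{2494}{9 \left(-661 + \left(7 - 78\right)\right)} = \frac{2494}{9 \left(-661 - 71\right)} = \frac{2494}{9 \left(-732\right)} = \frac{2494}{9} \left(- \frac{1}{732}\right) = - \frac{1247}{3294}$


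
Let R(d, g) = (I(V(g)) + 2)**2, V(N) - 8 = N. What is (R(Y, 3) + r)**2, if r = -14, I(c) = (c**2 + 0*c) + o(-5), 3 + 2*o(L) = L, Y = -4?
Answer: 200137609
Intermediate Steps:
o(L) = -3/2 + L/2
V(N) = 8 + N
I(c) = -4 + c**2 (I(c) = (c**2 + 0*c) + (-3/2 + (1/2)*(-5)) = (c**2 + 0) + (-3/2 - 5/2) = c**2 - 4 = -4 + c**2)
R(d, g) = (-2 + (8 + g)**2)**2 (R(d, g) = ((-4 + (8 + g)**2) + 2)**2 = (-2 + (8 + g)**2)**2)
(R(Y, 3) + r)**2 = ((-2 + (8 + 3)**2)**2 - 14)**2 = ((-2 + 11**2)**2 - 14)**2 = ((-2 + 121)**2 - 14)**2 = (119**2 - 14)**2 = (14161 - 14)**2 = 14147**2 = 200137609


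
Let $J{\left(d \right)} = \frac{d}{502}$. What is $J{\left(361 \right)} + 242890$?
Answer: $\frac{121931141}{502} \approx 2.4289 \cdot 10^{5}$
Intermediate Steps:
$J{\left(d \right)} = \frac{d}{502}$ ($J{\left(d \right)} = d \frac{1}{502} = \frac{d}{502}$)
$J{\left(361 \right)} + 242890 = \frac{1}{502} \cdot 361 + 242890 = \frac{361}{502} + 242890 = \frac{121931141}{502}$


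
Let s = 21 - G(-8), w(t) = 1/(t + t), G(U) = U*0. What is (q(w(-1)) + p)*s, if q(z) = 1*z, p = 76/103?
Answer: 1029/206 ≈ 4.9951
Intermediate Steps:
G(U) = 0
w(t) = 1/(2*t)
p = 76/103 (p = 76*(1/103) = 76/103 ≈ 0.73786)
q(z) = z
s = 21 (s = 21 - 1*0 = 21 + 0 = 21)
(q(w(-1)) + p)*s = ((½)/(-1) + 76/103)*21 = ((½)*(-1) + 76/103)*21 = (-½ + 76/103)*21 = (49/206)*21 = 1029/206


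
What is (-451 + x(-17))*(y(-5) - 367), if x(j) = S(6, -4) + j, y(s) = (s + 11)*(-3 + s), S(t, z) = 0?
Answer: 194220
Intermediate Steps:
y(s) = (-3 + s)*(11 + s) (y(s) = (11 + s)*(-3 + s) = (-3 + s)*(11 + s))
x(j) = j (x(j) = 0 + j = j)
(-451 + x(-17))*(y(-5) - 367) = (-451 - 17)*((-33 + (-5)² + 8*(-5)) - 367) = -468*((-33 + 25 - 40) - 367) = -468*(-48 - 367) = -468*(-415) = 194220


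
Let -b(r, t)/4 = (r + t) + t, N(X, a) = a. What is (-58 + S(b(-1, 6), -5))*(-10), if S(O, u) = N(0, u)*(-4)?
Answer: 380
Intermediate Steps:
b(r, t) = -8*t - 4*r (b(r, t) = -4*((r + t) + t) = -4*(r + 2*t) = -8*t - 4*r)
S(O, u) = -4*u (S(O, u) = u*(-4) = -4*u)
(-58 + S(b(-1, 6), -5))*(-10) = (-58 - 4*(-5))*(-10) = (-58 + 20)*(-10) = -38*(-10) = 380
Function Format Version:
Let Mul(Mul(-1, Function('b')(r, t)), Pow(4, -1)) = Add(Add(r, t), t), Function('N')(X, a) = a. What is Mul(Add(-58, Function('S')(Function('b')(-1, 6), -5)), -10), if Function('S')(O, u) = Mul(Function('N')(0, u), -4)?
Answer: 380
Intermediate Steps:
Function('b')(r, t) = Add(Mul(-8, t), Mul(-4, r)) (Function('b')(r, t) = Mul(-4, Add(Add(r, t), t)) = Mul(-4, Add(r, Mul(2, t))) = Add(Mul(-8, t), Mul(-4, r)))
Function('S')(O, u) = Mul(-4, u) (Function('S')(O, u) = Mul(u, -4) = Mul(-4, u))
Mul(Add(-58, Function('S')(Function('b')(-1, 6), -5)), -10) = Mul(Add(-58, Mul(-4, -5)), -10) = Mul(Add(-58, 20), -10) = Mul(-38, -10) = 380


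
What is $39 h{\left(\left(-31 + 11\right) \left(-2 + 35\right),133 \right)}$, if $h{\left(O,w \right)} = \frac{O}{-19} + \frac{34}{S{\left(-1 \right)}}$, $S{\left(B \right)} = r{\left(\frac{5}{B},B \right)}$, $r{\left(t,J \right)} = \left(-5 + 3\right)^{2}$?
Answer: $\frac{64077}{38} \approx 1686.2$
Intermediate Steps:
$r{\left(t,J \right)} = 4$ ($r{\left(t,J \right)} = \left(-2\right)^{2} = 4$)
$S{\left(B \right)} = 4$
$h{\left(O,w \right)} = \frac{17}{2} - \frac{O}{19}$ ($h{\left(O,w \right)} = \frac{O}{-19} + \frac{34}{4} = O \left(- \frac{1}{19}\right) + 34 \cdot \frac{1}{4} = - \frac{O}{19} + \frac{17}{2} = \frac{17}{2} - \frac{O}{19}$)
$39 h{\left(\left(-31 + 11\right) \left(-2 + 35\right),133 \right)} = 39 \left(\frac{17}{2} - \frac{\left(-31 + 11\right) \left(-2 + 35\right)}{19}\right) = 39 \left(\frac{17}{2} - \frac{\left(-20\right) 33}{19}\right) = 39 \left(\frac{17}{2} - - \frac{660}{19}\right) = 39 \left(\frac{17}{2} + \frac{660}{19}\right) = 39 \cdot \frac{1643}{38} = \frac{64077}{38}$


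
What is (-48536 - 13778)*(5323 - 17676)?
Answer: 769764842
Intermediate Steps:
(-48536 - 13778)*(5323 - 17676) = -62314*(-12353) = 769764842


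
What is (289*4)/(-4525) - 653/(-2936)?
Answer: -439191/13285400 ≈ -0.033058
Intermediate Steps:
(289*4)/(-4525) - 653/(-2936) = 1156*(-1/4525) - 653*(-1/2936) = -1156/4525 + 653/2936 = -439191/13285400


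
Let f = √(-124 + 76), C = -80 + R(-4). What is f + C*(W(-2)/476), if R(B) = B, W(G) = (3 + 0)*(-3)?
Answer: 27/17 + 4*I*√3 ≈ 1.5882 + 6.9282*I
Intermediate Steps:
W(G) = -9 (W(G) = 3*(-3) = -9)
C = -84 (C = -80 - 4 = -84)
f = 4*I*√3 (f = √(-48) = 4*I*√3 ≈ 6.9282*I)
f + C*(W(-2)/476) = 4*I*√3 - (-756)/476 = 4*I*√3 - 84*(-9/476) = 4*I*√3 + 27/17 = 27/17 + 4*I*√3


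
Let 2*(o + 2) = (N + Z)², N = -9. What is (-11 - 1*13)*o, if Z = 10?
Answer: 36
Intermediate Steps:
o = -3/2 (o = -2 + (-9 + 10)²/2 = -2 + (½)*1² = -2 + (½)*1 = -2 + ½ = -3/2 ≈ -1.5000)
(-11 - 1*13)*o = (-11 - 1*13)*(-3/2) = (-11 - 13)*(-3/2) = -24*(-3/2) = 36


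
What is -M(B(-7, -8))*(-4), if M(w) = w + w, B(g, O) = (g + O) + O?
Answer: -184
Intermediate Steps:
B(g, O) = g + 2*O (B(g, O) = (O + g) + O = g + 2*O)
M(w) = 2*w
-M(B(-7, -8))*(-4) = -2*(-7 + 2*(-8))*(-4) = -2*(-7 - 16)*(-4) = -2*(-23)*(-4) = -(-46)*(-4) = -1*184 = -184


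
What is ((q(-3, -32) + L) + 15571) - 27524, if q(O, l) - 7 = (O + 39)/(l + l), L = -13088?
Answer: -400553/16 ≈ -25035.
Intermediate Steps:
q(O, l) = 7 + (39 + O)/(2*l) (q(O, l) = 7 + (O + 39)/(l + l) = 7 + (39 + O)/((2*l)) = 7 + (39 + O)*(1/(2*l)) = 7 + (39 + O)/(2*l))
((q(-3, -32) + L) + 15571) - 27524 = (((1/2)*(39 - 3 + 14*(-32))/(-32) - 13088) + 15571) - 27524 = (((1/2)*(-1/32)*(39 - 3 - 448) - 13088) + 15571) - 27524 = (((1/2)*(-1/32)*(-412) - 13088) + 15571) - 27524 = ((103/16 - 13088) + 15571) - 27524 = (-209305/16 + 15571) - 27524 = 39831/16 - 27524 = -400553/16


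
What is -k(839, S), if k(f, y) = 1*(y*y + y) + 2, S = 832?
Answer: -693058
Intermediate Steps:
k(f, y) = 2 + y + y² (k(f, y) = 1*(y² + y) + 2 = 1*(y + y²) + 2 = (y + y²) + 2 = 2 + y + y²)
-k(839, S) = -(2 + 832 + 832²) = -(2 + 832 + 692224) = -1*693058 = -693058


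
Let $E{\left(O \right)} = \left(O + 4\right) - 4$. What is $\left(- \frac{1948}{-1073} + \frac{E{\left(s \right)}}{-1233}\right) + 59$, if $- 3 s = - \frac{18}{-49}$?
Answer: $\frac{1314172591}{21609147} \approx 60.816$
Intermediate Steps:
$s = - \frac{6}{49}$ ($s = - \frac{\left(-18\right) \frac{1}{-49}}{3} = - \frac{\left(-18\right) \left(- \frac{1}{49}\right)}{3} = \left(- \frac{1}{3}\right) \frac{18}{49} = - \frac{6}{49} \approx -0.12245$)
$E{\left(O \right)} = O$ ($E{\left(O \right)} = \left(4 + O\right) - 4 = O$)
$\left(- \frac{1948}{-1073} + \frac{E{\left(s \right)}}{-1233}\right) + 59 = \left(- \frac{1948}{-1073} - \frac{6}{49 \left(-1233\right)}\right) + 59 = \left(\left(-1948\right) \left(- \frac{1}{1073}\right) - - \frac{2}{20139}\right) + 59 = \left(\frac{1948}{1073} + \frac{2}{20139}\right) + 59 = \frac{39232918}{21609147} + 59 = \frac{1314172591}{21609147}$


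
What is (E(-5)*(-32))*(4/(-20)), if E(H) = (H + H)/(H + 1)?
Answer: 16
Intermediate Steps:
E(H) = 2*H/(1 + H) (E(H) = (2*H)/(1 + H) = 2*H/(1 + H))
(E(-5)*(-32))*(4/(-20)) = ((2*(-5)/(1 - 5))*(-32))*(4/(-20)) = ((2*(-5)/(-4))*(-32))*(4*(-1/20)) = ((2*(-5)*(-¼))*(-32))*(-⅕) = ((5/2)*(-32))*(-⅕) = -80*(-⅕) = 16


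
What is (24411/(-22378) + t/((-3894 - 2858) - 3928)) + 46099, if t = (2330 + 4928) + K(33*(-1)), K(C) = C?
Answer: 1101710215643/23899704 ≈ 46097.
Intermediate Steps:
t = 7225 (t = (2330 + 4928) + 33*(-1) = 7258 - 33 = 7225)
(24411/(-22378) + t/((-3894 - 2858) - 3928)) + 46099 = (24411/(-22378) + 7225/((-3894 - 2858) - 3928)) + 46099 = (24411*(-1/22378) + 7225/(-6752 - 3928)) + 46099 = (-24411/22378 + 7225/(-10680)) + 46099 = (-24411/22378 + 7225*(-1/10680)) + 46099 = (-24411/22378 - 1445/2136) + 46099 = -42239053/23899704 + 46099 = 1101710215643/23899704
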